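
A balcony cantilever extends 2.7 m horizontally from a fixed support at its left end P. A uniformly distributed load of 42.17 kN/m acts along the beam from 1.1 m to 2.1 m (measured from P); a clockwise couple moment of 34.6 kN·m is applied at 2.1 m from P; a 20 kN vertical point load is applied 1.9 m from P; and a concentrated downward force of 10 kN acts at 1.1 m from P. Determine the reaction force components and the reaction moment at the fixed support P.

P_x = 0, P_y = 72.17 kN, M_P = 151.1 kN·m

Resultant of the distributed load: 42.17 × 1 = 42.17 kN at 1.6 m from P.
ΣF_x = 0: P_x = 0.
ΣF_y = 0: P_y − 42.17·1 − 20 − 10 = 0 → P_y = 72.17 kN.
ΣM about P: M_P − (42.17·1)·1.6 − 34.6 − 20·1.9 − 10·1.1 = 0 → M_P = 151.1 kN·m.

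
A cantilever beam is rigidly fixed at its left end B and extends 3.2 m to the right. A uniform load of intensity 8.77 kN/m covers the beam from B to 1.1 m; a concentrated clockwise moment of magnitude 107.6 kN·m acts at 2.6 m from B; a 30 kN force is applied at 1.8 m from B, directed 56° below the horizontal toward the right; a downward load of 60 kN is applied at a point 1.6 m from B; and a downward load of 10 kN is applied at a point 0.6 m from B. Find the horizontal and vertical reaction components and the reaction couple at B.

Resultant of the distributed load: 8.77 × 1.1 = 9.647 kN at 0.55 m from B.
ΣF_x = 0: B_x + 30·cos56° = 0 → B_x = -16.78 kN.
ΣF_y = 0: B_y − 8.77·1.1 − 30·sin56° − 60 − 10 = 0 → B_y = 104.5 kN.
ΣM about B: M_B − (8.77·1.1)·0.55 − 107.6 − 30·sin56°·1.8 − 60·1.6 − 10·0.6 = 0 → M_B = 259.7 kN·m.

B_x = -16.78 kN, B_y = 104.5 kN, M_B = 259.7 kN·m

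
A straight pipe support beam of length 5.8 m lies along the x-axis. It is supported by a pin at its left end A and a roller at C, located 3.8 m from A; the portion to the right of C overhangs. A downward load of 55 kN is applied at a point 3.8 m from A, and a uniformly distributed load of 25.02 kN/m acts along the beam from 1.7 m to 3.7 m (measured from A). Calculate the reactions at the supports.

A_x = 0, A_y = 14.49 kN, C_y = 90.55 kN

Resultant of the distributed load: 25.02 × 2 = 50.04 kN at 2.7 m from A.
Taking moments about A: C_y·3.8 − 55·3.8 − (25.02·2)·2.7 = 0 → C_y = 344.108/3.8 = 90.5547 ≈ 90.55 kN.
ΣF_y = 0: A_y + 90.5547 − 55 − 25.02·2 = 0 → A_y = 14.49 kN.
ΣF_x = 0: no horizontal applied forces, so A_x = 0.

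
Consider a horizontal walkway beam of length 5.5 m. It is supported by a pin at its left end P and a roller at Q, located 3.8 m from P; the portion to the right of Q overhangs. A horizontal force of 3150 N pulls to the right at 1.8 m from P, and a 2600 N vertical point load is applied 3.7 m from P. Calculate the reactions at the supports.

Taking moments about P: Q_y·3.8 − 2600·3.7 = 0 → Q_y = 9620/3.8 = 2531.58 ≈ 2532 N.
ΣF_y = 0: P_y + 2531.58 − 2600 = 0 → P_y = 68.42 N.
ΣF_x = 0: P_x + 3150 = 0 → P_x = -3150 N.

P_x = -3150 N, P_y = 68.42 N, Q_y = 2532 N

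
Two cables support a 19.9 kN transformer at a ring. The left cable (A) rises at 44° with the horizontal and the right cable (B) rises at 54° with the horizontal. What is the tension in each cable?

ΣF_x = 0: −T_A·cos44° + T_B·cos54° = 0 → T_B = 1.22381·T_A.
ΣF_y = 0: T_A·sin44° + T_B·sin54° = 19.9.
Substitute: T_A·(0.694658 + 1.22381·0.809017) = 19.9 → T_A = 11.8119 ≈ 11.81 kN.
Then T_B = 1.22381 × 11.8119 = 14.46 kN.

T_A = 11.81 kN, T_B = 14.46 kN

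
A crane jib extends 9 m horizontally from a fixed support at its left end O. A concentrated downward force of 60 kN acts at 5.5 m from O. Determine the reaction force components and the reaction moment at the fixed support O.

O_x = 0, O_y = 60.00 kN, M_O = 330.0 kN·m

ΣF_x = 0: O_x = 0.
ΣF_y = 0: O_y − 60 = 0 → O_y = 60.00 kN.
ΣM about O: M_O − 60·5.5 = 0 → M_O = 330.0 kN·m.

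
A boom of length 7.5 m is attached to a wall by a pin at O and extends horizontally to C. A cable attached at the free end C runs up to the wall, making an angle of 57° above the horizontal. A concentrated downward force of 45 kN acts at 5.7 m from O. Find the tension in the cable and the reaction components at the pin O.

ΣM about O: T·sin57°·7.5 − 45·5.7 = 0 → T = 256.5/(7.5·0.838671) = 40.7788 ≈ 40.78 kN.
ΣF_x = 0: O_x − T·cos57° = 0 → O_x = 40.7788 × 0.544639 = 22.21 kN.
ΣF_y = 0: O_y + T·sin57° − 45 = 0 → O_y = 45 − 40.7788 × 0.838671 = 10.80 kN.

T = 40.78 kN, O_x = 22.21 kN, O_y = 10.80 kN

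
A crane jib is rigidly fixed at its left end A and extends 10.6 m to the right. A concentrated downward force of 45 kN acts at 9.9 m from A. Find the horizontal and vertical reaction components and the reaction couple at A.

ΣF_x = 0: A_x = 0.
ΣF_y = 0: A_y − 45 = 0 → A_y = 45.00 kN.
ΣM about A: M_A − 45·9.9 = 0 → M_A = 445.5 kN·m.

A_x = 0, A_y = 45.00 kN, M_A = 445.5 kN·m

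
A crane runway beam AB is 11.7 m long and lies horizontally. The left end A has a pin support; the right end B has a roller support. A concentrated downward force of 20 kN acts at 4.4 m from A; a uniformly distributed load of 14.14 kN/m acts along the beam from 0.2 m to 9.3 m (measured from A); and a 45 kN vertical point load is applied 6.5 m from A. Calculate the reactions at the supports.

A_x = 0, A_y = 108.9 kN, B_y = 84.76 kN

Resultant of the distributed load: 14.14 × 9.1 = 128.674 kN at 4.75 m from A.
Taking moments about A: B_y·11.7 − 20·4.4 − (14.14·9.1)·4.75 − 45·6.5 = 0 → B_y = 991.7015/11.7 = 84.7608 ≈ 84.76 kN.
ΣF_y = 0: A_y + 84.7608 − 20 − 14.14·9.1 − 45 = 0 → A_y = 108.9 kN.
ΣF_x = 0: no horizontal applied forces, so A_x = 0.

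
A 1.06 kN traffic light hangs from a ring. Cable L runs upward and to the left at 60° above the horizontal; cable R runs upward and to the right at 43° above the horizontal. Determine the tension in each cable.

ΣF_x = 0: −T_L·cos60° + T_R·cos43° = 0 → T_R = 0.683664·T_L.
ΣF_y = 0: T_L·sin60° + T_R·sin43° = 1.06.
Substitute: T_L·(0.866025 + 0.683664·0.681998) = 1.06 → T_L = 0.795627 ≈ 0.7956 kN.
Then T_R = 0.683664 × 0.795627 = 0.5439 kN.

T_L = 0.7956 kN, T_R = 0.5439 kN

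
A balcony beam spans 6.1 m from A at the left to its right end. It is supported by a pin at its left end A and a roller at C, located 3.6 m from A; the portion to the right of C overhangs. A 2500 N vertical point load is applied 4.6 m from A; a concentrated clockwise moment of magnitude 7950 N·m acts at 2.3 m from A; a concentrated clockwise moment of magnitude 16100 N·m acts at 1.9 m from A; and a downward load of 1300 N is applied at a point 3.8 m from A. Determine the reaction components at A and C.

A_x = 0, A_y = -7447 N, C_y = 11250 N

ΣM about A: C_y·3.6 − 2500·4.6 − 7950 − 16100 − 1300·3.8 = 0 → C_y = 40490/3.6 = 11247.2 ≈ 11250 N.
ΣF_y = 0: A_y + 11247.2 − 2500 − 1300 = 0 → A_y = -7447 N.
ΣF_x = 0: no horizontal applied forces, so A_x = 0.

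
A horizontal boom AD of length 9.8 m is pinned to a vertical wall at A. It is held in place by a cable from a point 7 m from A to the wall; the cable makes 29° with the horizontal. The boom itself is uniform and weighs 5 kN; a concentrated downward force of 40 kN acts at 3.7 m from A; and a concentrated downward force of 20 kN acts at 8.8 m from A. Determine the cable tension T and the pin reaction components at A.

ΣM about A: T·sin29°·7 − 5·4.9 − 40·3.7 − 20·8.8 = 0 → T = 348.5/(7·0.48481) = 102.691 ≈ 102.7 kN.
ΣF_x = 0: A_x − T·cos29° = 0 → A_x = 102.691 × 0.87462 = 89.82 kN.
ΣF_y = 0: A_y + T·sin29° − 5 − 40 − 20 = 0 → A_y = 65 − 102.691 × 0.48481 = 15.21 kN.

T = 102.7 kN, A_x = 89.82 kN, A_y = 15.21 kN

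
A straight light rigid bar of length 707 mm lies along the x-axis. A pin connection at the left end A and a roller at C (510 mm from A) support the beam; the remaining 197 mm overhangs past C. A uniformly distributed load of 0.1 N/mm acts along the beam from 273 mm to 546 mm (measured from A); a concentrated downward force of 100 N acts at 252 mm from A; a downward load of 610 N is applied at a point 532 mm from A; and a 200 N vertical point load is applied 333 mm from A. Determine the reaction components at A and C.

A_x = 0, A_y = 99.07 N, C_y = 838.2 N

Resultant of the distributed load: 0.1 × 273 = 27.3 N at 409.5 mm from A.
Taking moments about A: C_y·510 − (0.1·273)·409.5 − 100·252 − 610·532 − 200·333 = 0 → C_y = 427499.35/510 = 838.234 ≈ 838.2 N.
ΣF_y = 0: A_y + 838.234 − 0.1·273 − 100 − 610 − 200 = 0 → A_y = 99.07 N.
ΣF_x = 0: no horizontal applied forces, so A_x = 0.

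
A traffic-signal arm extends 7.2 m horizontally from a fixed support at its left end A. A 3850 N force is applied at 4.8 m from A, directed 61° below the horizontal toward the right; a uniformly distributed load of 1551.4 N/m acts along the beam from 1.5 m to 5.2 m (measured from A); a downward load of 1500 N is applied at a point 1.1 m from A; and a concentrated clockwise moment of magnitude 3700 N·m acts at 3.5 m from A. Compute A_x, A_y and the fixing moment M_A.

Resultant of the distributed load: 1551.4 × 3.7 = 5740.18 N at 3.35 m from A.
ΣF_x = 0: A_x + 3850·cos61° = 0 → A_x = -1867 N.
ΣF_y = 0: A_y − 3850·sin61° − 1551.4·3.7 − 1500 = 0 → A_y = 10610 N.
ΣM about A: M_A − 3850·sin61°·4.8 − (1551.4·3.7)·3.35 − 1500·1.1 − 3700 = 0 → M_A = 40740 N·m.

A_x = -1867 N, A_y = 10610 N, M_A = 40740 N·m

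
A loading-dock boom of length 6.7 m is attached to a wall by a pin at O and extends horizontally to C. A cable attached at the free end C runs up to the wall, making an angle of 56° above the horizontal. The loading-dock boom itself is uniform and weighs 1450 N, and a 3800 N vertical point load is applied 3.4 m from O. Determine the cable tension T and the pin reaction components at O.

T = 3201 N, O_x = 1790 N, O_y = 2597 N

ΣM about O: T·sin56°·6.7 − 1450·3.35 − 3800·3.4 = 0 → T = 17777.5/(6.7·0.829038) = 3200.53 ≈ 3201 N.
ΣF_x = 0: O_x − T·cos56° = 0 → O_x = 3200.53 × 0.559193 = 1790 N.
ΣF_y = 0: O_y + T·sin56° − 1450 − 3800 = 0 → O_y = 5250 − 3200.53 × 0.829038 = 2597 N.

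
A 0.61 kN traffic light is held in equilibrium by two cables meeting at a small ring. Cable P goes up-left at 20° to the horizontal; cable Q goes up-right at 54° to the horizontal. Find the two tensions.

T_P = 0.3730 kN, T_Q = 0.5963 kN

ΣF_x = 0: −T_P·cos20° + T_Q·cos54° = 0 → T_Q = 1.5987·T_P.
ΣF_y = 0: T_P·sin20° + T_Q·sin54° = 0.61.
Substitute: T_P·(0.34202 + 1.5987·0.809017) = 0.61 → T_P = 0.372998 ≈ 0.3730 kN.
Then T_Q = 1.5987 × 0.372998 = 0.5963 kN.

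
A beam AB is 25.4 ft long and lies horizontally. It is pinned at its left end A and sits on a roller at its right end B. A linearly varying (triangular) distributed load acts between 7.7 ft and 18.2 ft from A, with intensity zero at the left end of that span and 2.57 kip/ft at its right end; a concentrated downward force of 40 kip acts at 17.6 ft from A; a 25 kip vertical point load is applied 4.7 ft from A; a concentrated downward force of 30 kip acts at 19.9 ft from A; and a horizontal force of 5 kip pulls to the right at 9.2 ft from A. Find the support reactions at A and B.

Resultant of the triangular load: ½ × 2.57 × 10.5 = 13.4925 kip, acting at 14.7 ft from A (one-third of the span from the peak).
Moments about A: B_y·25.4 − (½·2.57·10.5)·14.7 − 40·17.6 − 25·4.7 − 30·19.9 = 0 → B_y = 1616.83975/25.4 = 63.6551 ≈ 63.66 kip.
ΣF_y = 0: A_y + 63.6551 − ½·2.57·10.5 − 40 − 25 − 30 = 0 → A_y = 44.84 kip.
ΣF_x = 0: A_x + 5 = 0 → A_x = -5.000 kip.

A_x = -5.000 kip, A_y = 44.84 kip, B_y = 63.66 kip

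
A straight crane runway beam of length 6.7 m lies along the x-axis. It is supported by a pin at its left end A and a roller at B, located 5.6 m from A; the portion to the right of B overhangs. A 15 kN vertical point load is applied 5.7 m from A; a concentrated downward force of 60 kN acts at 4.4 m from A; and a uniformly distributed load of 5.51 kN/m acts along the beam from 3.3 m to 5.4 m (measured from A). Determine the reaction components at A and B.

A_x = 0, A_y = 15.17 kN, B_y = 71.40 kN

Resultant of the distributed load: 5.51 × 2.1 = 11.571 kN at 4.35 m from A.
Taking moments about A: B_y·5.6 − 15·5.7 − 60·4.4 − (5.51·2.1)·4.35 = 0 → B_y = 399.83385/5.6 = 71.3989 ≈ 71.40 kN.
ΣF_y = 0: A_y + 71.3989 − 15 − 60 − 5.51·2.1 = 0 → A_y = 15.17 kN.
ΣF_x = 0: no horizontal applied forces, so A_x = 0.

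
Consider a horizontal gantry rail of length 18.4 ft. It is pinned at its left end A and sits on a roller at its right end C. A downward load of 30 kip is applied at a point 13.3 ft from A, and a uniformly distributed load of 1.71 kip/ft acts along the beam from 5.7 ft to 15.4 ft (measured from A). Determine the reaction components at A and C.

Resultant of the distributed load: 1.71 × 9.7 = 16.587 kip at 10.55 ft from A.
ΣM about A: C_y·18.4 − 30·13.3 − (1.71·9.7)·10.55 = 0 → C_y = 573.99285/18.4 = 31.1953 ≈ 31.20 kip.
ΣF_y = 0: A_y + 31.1953 − 30 − 1.71·9.7 = 0 → A_y = 15.39 kip.
ΣF_x = 0: no horizontal applied forces, so A_x = 0.

A_x = 0, A_y = 15.39 kip, C_y = 31.20 kip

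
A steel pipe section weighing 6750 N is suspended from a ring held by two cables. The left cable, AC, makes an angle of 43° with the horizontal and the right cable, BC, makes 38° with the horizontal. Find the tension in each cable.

ΣF_x = 0: −T_AC·cos43° + T_BC·cos38° = 0 → T_BC = 0.928101·T_AC.
ΣF_y = 0: T_AC·sin43° + T_BC·sin38° = 6750.
Substitute: T_AC·(0.681998 + 0.928101·0.615661) = 6750 → T_AC = 5385.38 ≈ 5385 N.
Then T_BC = 0.928101 × 5385.38 = 4998 N.

T_AC = 5385 N, T_BC = 4998 N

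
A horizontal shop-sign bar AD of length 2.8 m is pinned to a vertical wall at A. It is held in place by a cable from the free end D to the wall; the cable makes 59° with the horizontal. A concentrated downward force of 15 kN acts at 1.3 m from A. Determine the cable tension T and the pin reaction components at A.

ΣM about A: T·sin59°·2.8 − 15·1.3 = 0 → T = 19.5/(2.8·0.857167) = 8.12477 ≈ 8.125 kN.
ΣF_x = 0: A_x − T·cos59° = 0 → A_x = 8.12477 × 0.515038 = 4.185 kN.
ΣF_y = 0: A_y + T·sin59° − 15 = 0 → A_y = 15 − 8.12477 × 0.857167 = 8.036 kN.

T = 8.125 kN, A_x = 4.185 kN, A_y = 8.036 kN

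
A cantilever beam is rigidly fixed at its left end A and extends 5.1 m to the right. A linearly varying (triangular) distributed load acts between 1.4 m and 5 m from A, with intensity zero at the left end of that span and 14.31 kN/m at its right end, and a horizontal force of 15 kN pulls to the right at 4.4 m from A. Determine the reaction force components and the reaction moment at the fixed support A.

A_x = -15.00 kN, A_y = 25.76 kN, M_A = 97.88 kN·m

Resultant of the triangular load: ½ × 14.31 × 3.6 = 25.758 kN, acting at 3.8 m from A (one-third of the span from the peak).
ΣF_x = 0: A_x + 15 = 0 → A_x = -15.00 kN.
ΣF_y = 0: A_y − ½·14.31·3.6 = 0 → A_y = 25.76 kN.
ΣM about A: M_A − (½·14.31·3.6)·3.8 = 0 → M_A = 97.88 kN·m.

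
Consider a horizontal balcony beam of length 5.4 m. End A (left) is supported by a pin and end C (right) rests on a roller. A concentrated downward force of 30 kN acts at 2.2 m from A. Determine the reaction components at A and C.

A_x = 0, A_y = 17.78 kN, C_y = 12.22 kN

ΣM about A: C_y·5.4 − 30·2.2 = 0 → C_y = 66/5.4 = 12.2222 ≈ 12.22 kN.
ΣF_y = 0: A_y + 12.2222 − 30 = 0 → A_y = 17.78 kN.
ΣF_x = 0: no horizontal applied forces, so A_x = 0.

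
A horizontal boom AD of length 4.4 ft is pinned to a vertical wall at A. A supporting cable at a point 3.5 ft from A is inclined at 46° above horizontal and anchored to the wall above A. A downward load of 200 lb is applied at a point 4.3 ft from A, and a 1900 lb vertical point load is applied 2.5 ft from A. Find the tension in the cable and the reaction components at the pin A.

T = 2228 lb, A_x = 1548 lb, A_y = 497.1 lb

ΣM about A: T·sin46°·3.5 − 200·4.3 − 1900·2.5 = 0 → T = 5610/(3.5·0.71934) = 2228.23 ≈ 2228 lb.
ΣF_x = 0: A_x − T·cos46° = 0 → A_x = 2228.23 × 0.694658 = 1548 lb.
ΣF_y = 0: A_y + T·sin46° − 200 − 1900 = 0 → A_y = 2100 − 2228.23 × 0.71934 = 497.1 lb.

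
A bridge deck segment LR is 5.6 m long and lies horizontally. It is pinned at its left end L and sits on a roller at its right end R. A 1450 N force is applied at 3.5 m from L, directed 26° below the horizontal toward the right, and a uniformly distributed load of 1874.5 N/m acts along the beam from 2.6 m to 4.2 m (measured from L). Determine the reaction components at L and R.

Resultant of the distributed load: 1874.5 × 1.6 = 2999.2 N at 3.4 m from L.
Taking moments about L: R_y·5.6 − 1450·sin26°·3.5 − (1874.5·1.6)·3.4 = 0 → R_y = 12422/5.6 = 2218.21 ≈ 2218 N.
ΣF_y = 0: L_y + 2218.21 − 1450·sin26° − 1874.5·1.6 = 0 → L_y = 1417 N.
ΣF_x = 0: L_x + 1450·cos26° = 0 → L_x = -1303 N.

L_x = -1303 N, L_y = 1417 N, R_y = 2218 N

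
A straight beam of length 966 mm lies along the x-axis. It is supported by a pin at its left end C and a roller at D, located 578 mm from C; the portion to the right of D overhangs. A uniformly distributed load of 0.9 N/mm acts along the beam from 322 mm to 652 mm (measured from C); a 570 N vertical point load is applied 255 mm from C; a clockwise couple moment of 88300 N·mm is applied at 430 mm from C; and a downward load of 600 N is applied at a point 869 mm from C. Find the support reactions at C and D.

C_x = 0, C_y = -89.56 N, D_y = 1557 N

Resultant of the distributed load: 0.9 × 330 = 297 N at 487 mm from C.
Taking moments about C: D_y·578 − (0.9·330)·487 − 570·255 − 88300 − 600·869 = 0 → D_y = 899689/578 = 1556.56 ≈ 1557 N.
ΣF_y = 0: C_y + 1556.56 − 0.9·330 − 570 − 600 = 0 → C_y = -89.56 N.
ΣF_x = 0: no horizontal applied forces, so C_x = 0.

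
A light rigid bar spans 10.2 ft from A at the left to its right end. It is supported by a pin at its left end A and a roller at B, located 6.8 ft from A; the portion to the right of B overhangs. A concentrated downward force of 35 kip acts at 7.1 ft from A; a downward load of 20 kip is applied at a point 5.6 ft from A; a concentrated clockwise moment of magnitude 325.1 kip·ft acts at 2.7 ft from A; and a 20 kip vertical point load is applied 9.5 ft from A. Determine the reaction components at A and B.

A_x = 0, A_y = -53.76 kip, B_y = 128.8 kip

Moments about A: B_y·6.8 − 35·7.1 − 20·5.6 − 325.1 − 20·9.5 = 0 → B_y = 875.6/6.8 = 128.765 ≈ 128.8 kip.
ΣF_y = 0: A_y + 128.765 − 35 − 20 − 20 = 0 → A_y = -53.76 kip.
ΣF_x = 0: no horizontal applied forces, so A_x = 0.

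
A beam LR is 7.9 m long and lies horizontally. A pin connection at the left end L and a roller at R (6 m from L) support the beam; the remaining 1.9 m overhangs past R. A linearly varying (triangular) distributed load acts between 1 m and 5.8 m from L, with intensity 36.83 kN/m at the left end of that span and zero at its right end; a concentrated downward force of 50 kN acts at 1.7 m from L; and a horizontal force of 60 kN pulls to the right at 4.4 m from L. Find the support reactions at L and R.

Resultant of the triangular load: ½ × 36.83 × 4.8 = 88.392 kN, acting at 2.6 m from L (one-third of the span from the peak).
Moments about L: R_y·6 − (½·36.83·4.8)·2.6 − 50·1.7 = 0 → R_y = 314.8192/6 = 52.4699 ≈ 52.47 kN.
ΣF_y = 0: L_y + 52.4699 − ½·36.83·4.8 − 50 = 0 → L_y = 85.92 kN.
ΣF_x = 0: L_x + 60 = 0 → L_x = -60.00 kN.

L_x = -60.00 kN, L_y = 85.92 kN, R_y = 52.47 kN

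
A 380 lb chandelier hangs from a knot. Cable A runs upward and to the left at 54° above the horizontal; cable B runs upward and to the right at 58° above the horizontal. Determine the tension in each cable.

ΣF_x = 0: −T_A·cos54° + T_B·cos58° = 0 → T_B = 1.1092·T_A.
ΣF_y = 0: T_A·sin54° + T_B·sin58° = 380.
Substitute: T_A·(0.809017 + 1.1092·0.848048) = 380 → T_A = 217.184 ≈ 217.2 lb.
Then T_B = 1.1092 × 217.184 = 240.9 lb.

T_A = 217.2 lb, T_B = 240.9 lb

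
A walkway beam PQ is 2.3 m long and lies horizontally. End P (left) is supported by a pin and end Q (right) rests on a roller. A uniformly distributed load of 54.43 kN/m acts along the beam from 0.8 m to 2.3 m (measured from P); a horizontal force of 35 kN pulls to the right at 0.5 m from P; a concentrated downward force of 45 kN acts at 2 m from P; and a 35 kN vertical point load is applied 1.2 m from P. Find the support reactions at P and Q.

P_x = -35.00 kN, P_y = 49.23 kN, Q_y = 112.4 kN

Resultant of the distributed load: 54.43 × 1.5 = 81.645 kN at 1.55 m from P.
Taking moments about P: Q_y·2.3 − (54.43·1.5)·1.55 − 45·2 − 35·1.2 = 0 → Q_y = 258.54975/2.3 = 112.413 ≈ 112.4 kN.
ΣF_y = 0: P_y + 112.413 − 54.43·1.5 − 45 − 35 = 0 → P_y = 49.23 kN.
ΣF_x = 0: P_x + 35 = 0 → P_x = -35.00 kN.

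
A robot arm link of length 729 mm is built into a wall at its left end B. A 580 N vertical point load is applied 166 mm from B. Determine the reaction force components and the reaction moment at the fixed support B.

ΣF_x = 0: B_x = 0.
ΣF_y = 0: B_y − 580 = 0 → B_y = 580.0 N.
ΣM about B: M_B − 580·166 = 0 → M_B = 96280 N·mm.

B_x = 0, B_y = 580.0 N, M_B = 96280 N·mm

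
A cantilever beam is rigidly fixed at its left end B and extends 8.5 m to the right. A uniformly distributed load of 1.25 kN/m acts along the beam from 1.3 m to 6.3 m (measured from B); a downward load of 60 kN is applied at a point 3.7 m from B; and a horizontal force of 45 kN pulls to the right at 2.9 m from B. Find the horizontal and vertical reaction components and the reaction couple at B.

B_x = -45.00 kN, B_y = 66.25 kN, M_B = 245.8 kN·m

Resultant of the distributed load: 1.25 × 5 = 6.25 kN at 3.8 m from B.
ΣF_x = 0: B_x + 45 = 0 → B_x = -45.00 kN.
ΣF_y = 0: B_y − 1.25·5 − 60 = 0 → B_y = 66.25 kN.
ΣM about B: M_B − (1.25·5)·3.8 − 60·3.7 = 0 → M_B = 245.8 kN·m.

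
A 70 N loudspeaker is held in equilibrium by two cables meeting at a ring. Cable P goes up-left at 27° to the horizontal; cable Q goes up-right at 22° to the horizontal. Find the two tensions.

T_P = 86.00 N, T_Q = 82.64 N

ΣF_x = 0: −T_P·cos27° + T_Q·cos22° = 0 → T_Q = 0.960981·T_P.
ΣF_y = 0: T_P·sin27° + T_Q·sin22° = 70.
Substitute: T_P·(0.45399 + 0.960981·0.374607) = 70 → T_P = 85.9972 ≈ 86.00 N.
Then T_Q = 0.960981 × 85.9972 = 82.64 N.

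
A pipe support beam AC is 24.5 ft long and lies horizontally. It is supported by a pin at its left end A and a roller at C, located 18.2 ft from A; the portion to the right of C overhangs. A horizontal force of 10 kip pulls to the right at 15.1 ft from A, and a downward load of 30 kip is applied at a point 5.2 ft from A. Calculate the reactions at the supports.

Moments about A: C_y·18.2 − 30·5.2 = 0 → C_y = 156/18.2 = 8.57143 ≈ 8.571 kip.
ΣF_y = 0: A_y + 8.57143 − 30 = 0 → A_y = 21.43 kip.
ΣF_x = 0: A_x + 10 = 0 → A_x = -10.00 kip.

A_x = -10.00 kip, A_y = 21.43 kip, C_y = 8.571 kip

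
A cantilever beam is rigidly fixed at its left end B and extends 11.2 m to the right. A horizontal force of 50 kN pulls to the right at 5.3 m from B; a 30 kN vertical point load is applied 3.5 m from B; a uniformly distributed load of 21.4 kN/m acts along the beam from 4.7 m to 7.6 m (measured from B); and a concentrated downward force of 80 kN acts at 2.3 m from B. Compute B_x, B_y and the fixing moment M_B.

B_x = -50.00 kN, B_y = 172.1 kN, M_B = 670.7 kN·m

Resultant of the distributed load: 21.4 × 2.9 = 62.06 kN at 6.15 m from B.
ΣF_x = 0: B_x + 50 = 0 → B_x = -50.00 kN.
ΣF_y = 0: B_y − 30 − 21.4·2.9 − 80 = 0 → B_y = 172.1 kN.
ΣM about B: M_B − 30·3.5 − (21.4·2.9)·6.15 − 80·2.3 = 0 → M_B = 670.7 kN·m.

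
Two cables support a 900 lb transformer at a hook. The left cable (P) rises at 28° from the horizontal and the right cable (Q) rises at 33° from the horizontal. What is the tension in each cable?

T_P = 863.0 lb, T_Q = 908.6 lb

ΣF_x = 0: −T_P·cos28° + T_Q·cos33° = 0 → T_Q = 1.05279·T_P.
ΣF_y = 0: T_P·sin28° + T_Q·sin33° = 900.
Substitute: T_P·(0.469472 + 1.05279·0.544639) = 900 → T_P = 863.009 ≈ 863.0 lb.
Then T_Q = 1.05279 × 863.009 = 908.6 lb.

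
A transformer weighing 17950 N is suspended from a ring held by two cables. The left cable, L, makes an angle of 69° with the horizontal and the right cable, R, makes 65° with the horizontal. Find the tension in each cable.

ΣF_x = 0: −T_L·cos69° + T_R·cos65° = 0 → T_R = 0.847971·T_L.
ΣF_y = 0: T_L·sin69° + T_R·sin65° = 17950.
Substitute: T_L·(0.93358 + 0.847971·0.906308) = 17950 → T_L = 10545.8 ≈ 10550 N.
Then T_R = 0.847971 × 10545.8 = 8943 N.

T_L = 10550 N, T_R = 8943 N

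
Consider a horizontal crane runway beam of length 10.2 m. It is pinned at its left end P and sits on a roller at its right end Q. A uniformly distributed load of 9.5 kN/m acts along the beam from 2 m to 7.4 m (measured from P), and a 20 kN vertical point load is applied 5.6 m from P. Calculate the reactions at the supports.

P_x = 0, P_y = 36.68 kN, Q_y = 34.62 kN

Resultant of the distributed load: 9.5 × 5.4 = 51.3 kN at 4.7 m from P.
Moments about P: Q_y·10.2 − (9.5·5.4)·4.7 − 20·5.6 = 0 → Q_y = 353.11/10.2 = 34.6186 ≈ 34.62 kN.
ΣF_y = 0: P_y + 34.6186 − 9.5·5.4 − 20 = 0 → P_y = 36.68 kN.
ΣF_x = 0: no horizontal applied forces, so P_x = 0.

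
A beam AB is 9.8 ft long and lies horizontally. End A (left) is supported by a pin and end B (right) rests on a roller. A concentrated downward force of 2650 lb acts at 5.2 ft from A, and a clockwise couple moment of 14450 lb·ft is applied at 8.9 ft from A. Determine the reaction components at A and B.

A_x = 0, A_y = -230.6 lb, B_y = 2881 lb

Taking moments about A: B_y·9.8 − 2650·5.2 − 14450 = 0 → B_y = 28230/9.8 = 2880.61 ≈ 2881 lb.
ΣF_y = 0: A_y + 2880.61 − 2650 = 0 → A_y = -230.6 lb.
ΣF_x = 0: no horizontal applied forces, so A_x = 0.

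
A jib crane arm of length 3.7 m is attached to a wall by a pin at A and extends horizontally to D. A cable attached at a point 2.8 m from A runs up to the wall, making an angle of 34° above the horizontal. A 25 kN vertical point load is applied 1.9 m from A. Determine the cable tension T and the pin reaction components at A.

T = 30.34 kN, A_x = 25.15 kN, A_y = 8.036 kN

ΣM about A: T·sin34°·2.8 − 25·1.9 = 0 → T = 47.5/(2.8·0.559193) = 30.3371 ≈ 30.34 kN.
ΣF_x = 0: A_x − T·cos34° = 0 → A_x = 30.3371 × 0.829038 = 25.15 kN.
ΣF_y = 0: A_y + T·sin34° − 25 = 0 → A_y = 25 − 30.3371 × 0.559193 = 8.036 kN.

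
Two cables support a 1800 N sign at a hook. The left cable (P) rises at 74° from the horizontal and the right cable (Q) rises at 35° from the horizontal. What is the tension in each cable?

T_P = 1559 N, T_Q = 524.7 N

ΣF_x = 0: −T_P·cos74° + T_Q·cos35° = 0 → T_Q = 0.336491·T_P.
ΣF_y = 0: T_P·sin74° + T_Q·sin35° = 1800.
Substitute: T_P·(0.961262 + 0.336491·0.573576) = 1800 → T_P = 1559.43 ≈ 1559 N.
Then T_Q = 0.336491 × 1559.43 = 524.7 N.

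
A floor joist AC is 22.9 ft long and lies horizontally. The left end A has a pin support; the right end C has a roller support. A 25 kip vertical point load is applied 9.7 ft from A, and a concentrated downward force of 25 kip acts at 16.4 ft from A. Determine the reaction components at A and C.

Taking moments about A: C_y·22.9 − 25·9.7 − 25·16.4 = 0 → C_y = 652.5/22.9 = 28.4934 ≈ 28.49 kip.
ΣF_y = 0: A_y + 28.4934 − 25 − 25 = 0 → A_y = 21.51 kip.
ΣF_x = 0: no horizontal applied forces, so A_x = 0.

A_x = 0, A_y = 21.51 kip, C_y = 28.49 kip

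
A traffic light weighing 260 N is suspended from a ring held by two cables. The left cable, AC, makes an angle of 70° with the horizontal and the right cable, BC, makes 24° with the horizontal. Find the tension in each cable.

T_AC = 238.1 N, T_BC = 89.14 N

ΣF_x = 0: −T_AC·cos70° + T_BC·cos24° = 0 → T_BC = 0.374388·T_AC.
ΣF_y = 0: T_AC·sin70° + T_BC·sin24° = 260.
Substitute: T_AC·(0.939693 + 0.374388·0.406737) = 260 → T_AC = 238.102 ≈ 238.1 N.
Then T_BC = 0.374388 × 238.102 = 89.14 N.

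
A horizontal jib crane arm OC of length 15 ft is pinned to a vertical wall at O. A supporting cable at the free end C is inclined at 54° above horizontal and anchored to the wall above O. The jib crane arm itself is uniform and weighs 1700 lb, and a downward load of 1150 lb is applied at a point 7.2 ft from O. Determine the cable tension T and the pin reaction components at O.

ΣM about O: T·sin54°·15 − 1700·7.5 − 1150·7.2 = 0 → T = 21030/(15·0.809017) = 1732.97 ≈ 1733 lb.
ΣF_x = 0: O_x − T·cos54° = 0 → O_x = 1732.97 × 0.587785 = 1019 lb.
ΣF_y = 0: O_y + T·sin54° − 1700 − 1150 = 0 → O_y = 2850 − 1732.97 × 0.809017 = 1448 lb.

T = 1733 lb, O_x = 1019 lb, O_y = 1448 lb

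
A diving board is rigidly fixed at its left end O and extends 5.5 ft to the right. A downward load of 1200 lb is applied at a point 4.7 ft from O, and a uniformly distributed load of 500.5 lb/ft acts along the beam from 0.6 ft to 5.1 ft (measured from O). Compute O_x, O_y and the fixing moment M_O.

O_x = 0, O_y = 3452 lb, M_O = 12060 lb·ft

Resultant of the distributed load: 500.5 × 4.5 = 2252.25 lb at 2.85 ft from O.
ΣF_x = 0: O_x = 0.
ΣF_y = 0: O_y − 1200 − 500.5·4.5 = 0 → O_y = 3452 lb.
ΣM about O: M_O − 1200·4.7 − (500.5·4.5)·2.85 = 0 → M_O = 12060 lb·ft.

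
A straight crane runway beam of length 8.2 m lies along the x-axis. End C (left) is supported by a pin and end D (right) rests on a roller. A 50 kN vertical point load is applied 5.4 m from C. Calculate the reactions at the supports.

C_x = 0, C_y = 17.07 kN, D_y = 32.93 kN

Moments about C: D_y·8.2 − 50·5.4 = 0 → D_y = 270/8.2 = 32.9268 ≈ 32.93 kN.
ΣF_y = 0: C_y + 32.9268 − 50 = 0 → C_y = 17.07 kN.
ΣF_x = 0: no horizontal applied forces, so C_x = 0.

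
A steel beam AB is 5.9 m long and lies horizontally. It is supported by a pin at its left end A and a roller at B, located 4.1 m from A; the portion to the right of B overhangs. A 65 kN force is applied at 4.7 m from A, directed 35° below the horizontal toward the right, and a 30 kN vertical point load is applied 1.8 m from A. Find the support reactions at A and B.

Taking moments about A: B_y·4.1 − 65·sin35°·4.7 − 30·1.8 = 0 → B_y = 229.228/4.1 = 55.9093 ≈ 55.91 kN.
ΣF_y = 0: A_y + 55.9093 − 65·sin35° − 30 = 0 → A_y = 11.37 kN.
ΣF_x = 0: A_x + 65·cos35° = 0 → A_x = -53.24 kN.

A_x = -53.24 kN, A_y = 11.37 kN, B_y = 55.91 kN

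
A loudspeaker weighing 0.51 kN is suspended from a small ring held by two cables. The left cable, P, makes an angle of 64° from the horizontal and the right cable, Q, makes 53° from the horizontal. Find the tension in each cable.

ΣF_x = 0: −T_P·cos64° + T_Q·cos53° = 0 → T_Q = 0.728415·T_P.
ΣF_y = 0: T_P·sin64° + T_Q·sin53° = 0.51.
Substitute: T_P·(0.898794 + 0.728415·0.798636) = 0.51 → T_P = 0.344471 ≈ 0.3445 kN.
Then T_Q = 0.728415 × 0.344471 = 0.2509 kN.

T_P = 0.3445 kN, T_Q = 0.2509 kN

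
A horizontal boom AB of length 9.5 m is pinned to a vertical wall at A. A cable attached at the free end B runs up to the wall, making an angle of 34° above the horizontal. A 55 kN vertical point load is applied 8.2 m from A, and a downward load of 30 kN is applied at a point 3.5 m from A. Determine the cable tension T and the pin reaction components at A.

T = 104.7 kN, A_x = 86.77 kN, A_y = 26.47 kN

ΣM about A: T·sin34°·9.5 − 55·8.2 − 30·3.5 = 0 → T = 556/(9.5·0.559193) = 104.662 ≈ 104.7 kN.
ΣF_x = 0: A_x − T·cos34° = 0 → A_x = 104.662 × 0.829038 = 86.77 kN.
ΣF_y = 0: A_y + T·sin34° − 55 − 30 = 0 → A_y = 85 − 104.662 × 0.559193 = 26.47 kN.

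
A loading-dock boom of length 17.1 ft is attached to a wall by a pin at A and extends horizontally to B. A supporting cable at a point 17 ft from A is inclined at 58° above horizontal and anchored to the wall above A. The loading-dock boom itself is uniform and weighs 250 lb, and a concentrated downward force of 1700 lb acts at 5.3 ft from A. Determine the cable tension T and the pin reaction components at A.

T = 773.2 lb, A_x = 409.7 lb, A_y = 1294 lb

ΣM about A: T·sin58°·17 − 250·8.55 − 1700·5.3 = 0 → T = 11147.5/(17·0.848048) = 773.229 ≈ 773.2 lb.
ΣF_x = 0: A_x − T·cos58° = 0 → A_x = 773.229 × 0.529919 = 409.7 lb.
ΣF_y = 0: A_y + T·sin58° − 250 − 1700 = 0 → A_y = 1950 − 773.229 × 0.848048 = 1294 lb.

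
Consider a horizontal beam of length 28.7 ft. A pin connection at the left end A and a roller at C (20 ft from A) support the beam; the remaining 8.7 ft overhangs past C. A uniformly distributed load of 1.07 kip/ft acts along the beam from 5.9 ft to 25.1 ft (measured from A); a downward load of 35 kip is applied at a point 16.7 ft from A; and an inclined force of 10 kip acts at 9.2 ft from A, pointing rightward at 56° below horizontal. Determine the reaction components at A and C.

A_x = -5.592 kip, A_y = 14.87 kip, C_y = 48.96 kip

Resultant of the distributed load: 1.07 × 19.2 = 20.544 kip at 15.5 ft from A.
Moments about A: C_y·20 − (1.07·19.2)·15.5 − 35·16.7 − 10·sin56°·9.2 = 0 → C_y = 979.203/20 = 48.9601 ≈ 48.96 kip.
ΣF_y = 0: A_y + 48.9601 − 1.07·19.2 − 35 − 10·sin56° = 0 → A_y = 14.87 kip.
ΣF_x = 0: A_x + 10·cos56° = 0 → A_x = -5.592 kip.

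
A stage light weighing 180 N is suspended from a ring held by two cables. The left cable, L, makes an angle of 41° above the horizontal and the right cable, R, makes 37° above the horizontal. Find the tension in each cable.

ΣF_x = 0: −T_L·cos41° + T_R·cos37° = 0 → T_R = 0.944999·T_L.
ΣF_y = 0: T_L·sin41° + T_R·sin37° = 180.
Substitute: T_L·(0.656059 + 0.944999·0.601815) = 180 → T_L = 146.966 ≈ 147.0 N.
Then T_R = 0.944999 × 146.966 = 138.9 N.

T_L = 147.0 N, T_R = 138.9 N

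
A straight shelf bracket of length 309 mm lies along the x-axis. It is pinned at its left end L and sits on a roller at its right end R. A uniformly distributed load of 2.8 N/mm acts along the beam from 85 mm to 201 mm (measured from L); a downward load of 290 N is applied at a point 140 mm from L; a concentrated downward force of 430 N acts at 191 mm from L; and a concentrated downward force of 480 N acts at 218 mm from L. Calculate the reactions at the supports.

Resultant of the distributed load: 2.8 × 116 = 324.8 N at 143 mm from L.
ΣM about L: R_y·309 − (2.8·116)·143 − 290·140 − 430·191 − 480·218 = 0 → R_y = 273816.4/309 = 886.137 ≈ 886.1 N.
ΣF_y = 0: L_y + 886.137 − 2.8·116 − 290 − 430 − 480 = 0 → L_y = 638.7 N.
ΣF_x = 0: no horizontal applied forces, so L_x = 0.

L_x = 0, L_y = 638.7 N, R_y = 886.1 N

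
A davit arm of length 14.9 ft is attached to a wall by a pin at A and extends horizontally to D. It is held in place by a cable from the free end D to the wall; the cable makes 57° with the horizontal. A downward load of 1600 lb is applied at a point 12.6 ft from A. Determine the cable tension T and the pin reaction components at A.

T = 1613 lb, A_x = 878.7 lb, A_y = 247.0 lb

ΣM about A: T·sin57°·14.9 − 1600·12.6 = 0 → T = 20160/(14.9·0.838671) = 1613.29 ≈ 1613 lb.
ΣF_x = 0: A_x − T·cos57° = 0 → A_x = 1613.29 × 0.544639 = 878.7 lb.
ΣF_y = 0: A_y + T·sin57° − 1600 = 0 → A_y = 1600 − 1613.29 × 0.838671 = 247.0 lb.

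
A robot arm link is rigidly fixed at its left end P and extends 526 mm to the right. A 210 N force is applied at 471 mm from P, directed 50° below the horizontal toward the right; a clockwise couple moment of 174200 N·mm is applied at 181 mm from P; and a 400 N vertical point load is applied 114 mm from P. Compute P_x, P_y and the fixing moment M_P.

P_x = -135.0 N, P_y = 560.9 N, M_P = 295600 N·mm

ΣF_x = 0: P_x + 210·cos50° = 0 → P_x = -135.0 N.
ΣF_y = 0: P_y − 210·sin50° − 400 = 0 → P_y = 560.9 N.
ΣM about P: M_P − 210·sin50°·471 − 174200 − 400·114 = 0 → M_P = 295600 N·mm.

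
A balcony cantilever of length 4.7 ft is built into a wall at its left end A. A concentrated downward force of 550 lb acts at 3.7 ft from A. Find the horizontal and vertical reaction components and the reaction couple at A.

A_x = 0, A_y = 550.0 lb, M_A = 2035 lb·ft

ΣF_x = 0: A_x = 0.
ΣF_y = 0: A_y − 550 = 0 → A_y = 550.0 lb.
ΣM about A: M_A − 550·3.7 = 0 → M_A = 2035 lb·ft.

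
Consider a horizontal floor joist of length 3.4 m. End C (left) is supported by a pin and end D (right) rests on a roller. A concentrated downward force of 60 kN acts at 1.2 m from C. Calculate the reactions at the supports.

Taking moments about C: D_y·3.4 − 60·1.2 = 0 → D_y = 72/3.4 = 21.1765 ≈ 21.18 kN.
ΣF_y = 0: C_y + 21.1765 − 60 = 0 → C_y = 38.82 kN.
ΣF_x = 0: no horizontal applied forces, so C_x = 0.

C_x = 0, C_y = 38.82 kN, D_y = 21.18 kN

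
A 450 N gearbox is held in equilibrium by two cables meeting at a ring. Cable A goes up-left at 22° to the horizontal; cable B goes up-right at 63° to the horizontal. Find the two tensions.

ΣF_x = 0: −T_A·cos22° + T_B·cos63° = 0 → T_B = 2.0423·T_A.
ΣF_y = 0: T_A·sin22° + T_B·sin63° = 450.
Substitute: T_A·(0.374607 + 2.0423·0.891007) = 450 → T_A = 205.076 ≈ 205.1 N.
Then T_B = 2.0423 × 205.076 = 418.8 N.

T_A = 205.1 N, T_B = 418.8 N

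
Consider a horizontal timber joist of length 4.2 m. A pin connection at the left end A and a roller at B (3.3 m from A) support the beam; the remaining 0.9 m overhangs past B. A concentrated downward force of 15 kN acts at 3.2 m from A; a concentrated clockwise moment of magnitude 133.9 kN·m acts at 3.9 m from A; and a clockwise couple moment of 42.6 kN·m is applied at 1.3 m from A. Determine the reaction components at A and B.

A_x = 0, A_y = -53.03 kN, B_y = 68.03 kN

Taking moments about A: B_y·3.3 − 15·3.2 − 133.9 − 42.6 = 0 → B_y = 224.5/3.3 = 68.0303 ≈ 68.03 kN.
ΣF_y = 0: A_y + 68.0303 − 15 = 0 → A_y = -53.03 kN.
ΣF_x = 0: no horizontal applied forces, so A_x = 0.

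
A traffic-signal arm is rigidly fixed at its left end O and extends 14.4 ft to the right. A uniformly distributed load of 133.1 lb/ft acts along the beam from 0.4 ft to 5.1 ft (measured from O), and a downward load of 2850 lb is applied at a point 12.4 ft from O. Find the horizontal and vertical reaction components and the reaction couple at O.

Resultant of the distributed load: 133.1 × 4.7 = 625.57 lb at 2.75 ft from O.
ΣF_x = 0: O_x = 0.
ΣF_y = 0: O_y − 133.1·4.7 − 2850 = 0 → O_y = 3476 lb.
ΣM about O: M_O − (133.1·4.7)·2.75 − 2850·12.4 = 0 → M_O = 37060 lb·ft.

O_x = 0, O_y = 3476 lb, M_O = 37060 lb·ft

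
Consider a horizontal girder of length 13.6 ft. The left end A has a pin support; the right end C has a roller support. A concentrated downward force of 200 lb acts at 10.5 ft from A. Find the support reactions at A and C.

A_x = 0, A_y = 45.59 lb, C_y = 154.4 lb

ΣM about A: C_y·13.6 − 200·10.5 = 0 → C_y = 2100/13.6 = 154.412 ≈ 154.4 lb.
ΣF_y = 0: A_y + 154.412 − 200 = 0 → A_y = 45.59 lb.
ΣF_x = 0: no horizontal applied forces, so A_x = 0.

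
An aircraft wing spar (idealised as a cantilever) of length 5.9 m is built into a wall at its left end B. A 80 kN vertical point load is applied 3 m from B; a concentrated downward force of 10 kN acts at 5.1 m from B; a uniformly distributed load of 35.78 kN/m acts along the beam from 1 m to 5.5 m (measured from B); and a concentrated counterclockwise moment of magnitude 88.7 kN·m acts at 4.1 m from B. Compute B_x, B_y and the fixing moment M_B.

Resultant of the distributed load: 35.78 × 4.5 = 161.01 kN at 3.25 m from B.
ΣF_x = 0: B_x = 0.
ΣF_y = 0: B_y − 80 − 10 − 35.78·4.5 = 0 → B_y = 251.0 kN.
ΣM about B: M_B − 80·3 − 10·5.1 − (35.78·4.5)·3.25 + 88.7 = 0 → M_B = 725.6 kN·m.

B_x = 0, B_y = 251.0 kN, M_B = 725.6 kN·m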